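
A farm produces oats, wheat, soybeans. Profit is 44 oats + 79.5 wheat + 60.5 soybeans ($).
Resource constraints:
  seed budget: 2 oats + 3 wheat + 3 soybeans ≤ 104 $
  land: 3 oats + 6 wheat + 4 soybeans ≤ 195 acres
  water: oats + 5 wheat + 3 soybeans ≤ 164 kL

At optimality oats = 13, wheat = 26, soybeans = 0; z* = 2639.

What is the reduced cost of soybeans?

At the optimum: seed budget uses 104 of 104 (binding); land uses 195 of 195 (binding); water uses 143 of 164 (slack = 21).
Since water is not tight, its dual is 0.
Dual feasibility on the basic columns requires 2·y_seed budget + 3·y_land = 44, 3·y_seed budget + 6·y_land = 79.5.
→ y_seed budget = 8.5 and y_land = 9.
Reduced cost of soybeans: c₃ − yᵀa₃ = 60.5 − (8.5·3 + 9·4) = 60.5 − 61.5 = -1.

-1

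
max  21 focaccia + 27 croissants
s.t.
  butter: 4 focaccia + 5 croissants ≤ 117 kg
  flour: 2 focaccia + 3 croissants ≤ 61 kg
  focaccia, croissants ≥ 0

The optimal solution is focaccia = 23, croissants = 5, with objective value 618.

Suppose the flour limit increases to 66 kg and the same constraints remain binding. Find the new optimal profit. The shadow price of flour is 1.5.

625.5

Δb = 5, so new z* = 618 + (1.5)·(5) = 618 + 7.5 = 625.5.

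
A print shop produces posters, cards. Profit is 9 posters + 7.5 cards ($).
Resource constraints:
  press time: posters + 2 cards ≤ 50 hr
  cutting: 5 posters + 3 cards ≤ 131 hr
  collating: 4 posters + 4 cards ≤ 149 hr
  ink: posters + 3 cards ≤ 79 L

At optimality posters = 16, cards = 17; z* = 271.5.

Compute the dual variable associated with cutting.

1.5

Check each constraint at x*: press time 50/50 (tight); cutting 131/131 (tight); collating 132/149 (slack 17); ink 67/79 (slack 12).
Slack constraints have shadow price 0 (complementary slackness).
From A_Bᵀ y = c: 1·y_press time + 5·y_cutting = 9; 2·y_press time + 3·y_cutting = 7.5.
→ y_press time = 1.5 and y_cutting = 1.5.
Shadow price of cutting = 1.5.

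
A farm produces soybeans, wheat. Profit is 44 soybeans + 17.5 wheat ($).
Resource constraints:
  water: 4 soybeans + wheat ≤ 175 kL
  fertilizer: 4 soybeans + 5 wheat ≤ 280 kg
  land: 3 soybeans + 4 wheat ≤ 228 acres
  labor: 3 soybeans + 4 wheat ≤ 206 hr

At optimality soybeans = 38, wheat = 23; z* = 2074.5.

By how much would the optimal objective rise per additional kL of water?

9.5

At the optimum: water uses 175 of 175 (binding); fertilizer uses 267 of 280 (slack = 13); land uses 206 of 228 (slack = 22); labor uses 206 of 206 (binding).
Since fertilizer, land are not tight, their duals are 0.
Dual feasibility on the basic columns requires 4·y_water + 3·y_labor = 44, 1·y_water + 4·y_labor = 17.5.
Solving: y_water = 9.5, y_labor = 2.
Shadow price of water = 9.5.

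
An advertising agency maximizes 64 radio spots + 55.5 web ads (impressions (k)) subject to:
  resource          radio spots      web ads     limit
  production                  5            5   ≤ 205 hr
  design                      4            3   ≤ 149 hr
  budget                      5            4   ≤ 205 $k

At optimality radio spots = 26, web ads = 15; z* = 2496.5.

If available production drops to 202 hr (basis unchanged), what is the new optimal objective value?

2478.5

At the optimum: production uses 205 of 205 (binding); design uses 149 of 149 (binding); budget uses 190 of 205 (slack = 15).
By complementary slackness, y = 0 for the non-binding constraint.
Dual feasibility on the basic columns requires 5·y_production + 4·y_design = 64, 5·y_production + 3·y_design = 55.5.
→ y_production = 6 and y_design = 8.5.
Δz = y_production·Δb = 6 × (-3) = -18, so new z* = 2496.5 − 18 = 2478.5.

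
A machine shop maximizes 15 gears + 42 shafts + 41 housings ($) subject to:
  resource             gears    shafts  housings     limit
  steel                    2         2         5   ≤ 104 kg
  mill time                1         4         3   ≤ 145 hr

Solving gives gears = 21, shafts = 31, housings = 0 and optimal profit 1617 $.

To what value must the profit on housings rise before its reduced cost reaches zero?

42

Both steel and mill time are binding at x*.
Dual feasibility on the basic columns requires 2·y_steel + 1·y_mill time = 15, 2·y_steel + 4·y_mill time = 42.
This yields shadow prices y_steel = 3, y_mill time = 9.
housings enters the basis when its profit ≥ yᵀa₃ = 3·5 + 9·3 = 42.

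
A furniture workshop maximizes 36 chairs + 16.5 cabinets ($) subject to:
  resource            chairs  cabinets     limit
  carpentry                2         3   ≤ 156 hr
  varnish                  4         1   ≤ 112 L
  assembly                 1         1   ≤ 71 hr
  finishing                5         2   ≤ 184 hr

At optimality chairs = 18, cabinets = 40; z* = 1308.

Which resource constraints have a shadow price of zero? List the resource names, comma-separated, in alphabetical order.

assembly, finishing

carpentry: 156/156 (binding)
varnish: 112/112 (binding)
assembly: 58/71 (slack 13)
finishing: 170/184 (slack 14)
By complementary slackness, a constraint with positive slack has shadow price 0 → assembly, finishing.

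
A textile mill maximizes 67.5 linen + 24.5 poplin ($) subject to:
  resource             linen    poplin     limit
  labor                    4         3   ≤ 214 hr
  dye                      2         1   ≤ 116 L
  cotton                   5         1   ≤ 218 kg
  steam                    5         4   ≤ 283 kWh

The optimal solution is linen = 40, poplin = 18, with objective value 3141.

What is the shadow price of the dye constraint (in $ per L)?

0

At the optimum: labor uses 214 of 214 (binding); dye uses 98 of 116 (slack = 18); cotton uses 218 of 218 (binding); steam uses 272 of 283 (slack = 11).
By complementary slackness, y = 0 for the non-binding constraints.
From A_Bᵀ y = c: 4·y_labor + 5·y_cotton = 67.5; 3·y_labor + 1·y_cotton = 24.5.
→ y_labor = 5 and y_cotton = 9.5.
Shadow price of dye = 0.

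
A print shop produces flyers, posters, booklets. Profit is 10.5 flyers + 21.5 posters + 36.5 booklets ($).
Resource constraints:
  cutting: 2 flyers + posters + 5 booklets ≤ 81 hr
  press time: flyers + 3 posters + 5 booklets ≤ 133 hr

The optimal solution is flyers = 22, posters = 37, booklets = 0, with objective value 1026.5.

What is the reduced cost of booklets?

-6

At the optimum: cutting uses 81 of 81 (binding); press time uses 133 of 133 (binding).
The binding rows give the dual system: 2·y_cutting + 1·y_press time = 10.5 and 1·y_cutting + 3·y_press time = 21.5.
Solving: y_cutting = 2, y_press time = 6.5.
Reduced cost of booklets: c₃ − yᵀa₃ = 36.5 − (2·5 + 6.5·5) = 36.5 − 42.5 = -6.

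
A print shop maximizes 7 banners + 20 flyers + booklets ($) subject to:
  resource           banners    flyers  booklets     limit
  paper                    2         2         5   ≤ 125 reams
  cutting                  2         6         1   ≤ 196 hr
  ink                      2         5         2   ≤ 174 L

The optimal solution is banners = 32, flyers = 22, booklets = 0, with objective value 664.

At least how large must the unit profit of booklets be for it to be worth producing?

4.5

Binding: cutting and ink. Non-binding: paper (17 unused).
Since paper is not tight, its dual is 0.
Dual feasibility on the basic columns requires 2·y_cutting + 2·y_ink = 7, 6·y_cutting + 5·y_ink = 20.
→ y_cutting = 2.5 and y_ink = 1.
booklets enters the basis when its profit ≥ yᵀa₃ = 2.5·1 + 1·2 = 4.5.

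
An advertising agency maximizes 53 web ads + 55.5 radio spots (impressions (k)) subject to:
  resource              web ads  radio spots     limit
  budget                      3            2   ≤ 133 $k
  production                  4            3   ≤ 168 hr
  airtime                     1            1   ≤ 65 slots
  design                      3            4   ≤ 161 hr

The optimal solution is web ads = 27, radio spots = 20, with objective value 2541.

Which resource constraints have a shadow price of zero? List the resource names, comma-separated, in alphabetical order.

budget: 121/133 (slack 12)
production: 168/168 (binding)
airtime: 47/65 (slack 18)
design: 161/161 (binding)
By complementary slackness, a constraint with positive slack has shadow price 0 → airtime, budget.

airtime, budget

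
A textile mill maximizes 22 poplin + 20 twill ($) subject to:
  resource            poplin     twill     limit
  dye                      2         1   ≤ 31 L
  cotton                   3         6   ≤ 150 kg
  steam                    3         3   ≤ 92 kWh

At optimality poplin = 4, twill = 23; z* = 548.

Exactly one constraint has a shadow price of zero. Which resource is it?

dye: 31/31 (binding)
cotton: 150/150 (binding)
steam: 81/92 (slack 11)
By complementary slackness, a constraint with positive slack has shadow price 0 → steam.

steam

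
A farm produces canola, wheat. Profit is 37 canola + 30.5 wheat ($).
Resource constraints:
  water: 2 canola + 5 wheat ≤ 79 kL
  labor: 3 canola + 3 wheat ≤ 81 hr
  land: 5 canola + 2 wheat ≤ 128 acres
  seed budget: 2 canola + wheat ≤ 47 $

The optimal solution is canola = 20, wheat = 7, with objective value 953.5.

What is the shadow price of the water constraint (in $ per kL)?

Check each constraint at x*: water 75/79 (slack 4); labor 81/81 (tight); land 114/128 (slack 14); seed budget 47/47 (tight).
Since water, land are not tight, their duals are 0.
Dual feasibility on the basic columns requires 3·y_labor + 2·y_seed budget = 37, 3·y_labor + 1·y_seed budget = 30.5.
This yields shadow prices y_labor = 8, y_seed budget = 6.5.
Shadow price of water = 0.

0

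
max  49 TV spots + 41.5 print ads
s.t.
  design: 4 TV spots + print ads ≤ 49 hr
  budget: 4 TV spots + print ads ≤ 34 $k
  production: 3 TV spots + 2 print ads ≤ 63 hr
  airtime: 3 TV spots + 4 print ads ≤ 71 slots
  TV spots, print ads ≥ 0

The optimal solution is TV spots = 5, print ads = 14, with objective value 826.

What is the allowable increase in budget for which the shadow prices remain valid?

15

Binding constraints: budget, airtime. The basis is B = [[4,1],[3,4]] with det 13.
Per unit increase in budget, x* moves by d = (0.3077, -0.2308).
The basis stays optimal until design becomes binding; allowable increase = 15 $k.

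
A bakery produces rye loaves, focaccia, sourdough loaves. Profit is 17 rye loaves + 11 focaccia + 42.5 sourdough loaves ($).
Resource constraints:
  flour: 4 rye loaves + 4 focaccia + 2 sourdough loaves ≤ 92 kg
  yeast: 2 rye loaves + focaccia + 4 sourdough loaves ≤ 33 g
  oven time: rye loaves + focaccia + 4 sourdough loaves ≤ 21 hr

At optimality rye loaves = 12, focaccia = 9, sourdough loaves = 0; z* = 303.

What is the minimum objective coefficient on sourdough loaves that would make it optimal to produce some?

44

Check each constraint at x*: flour 84/92 (slack 8); yeast 33/33 (tight); oven time 21/21 (tight).
By complementary slackness, y = 0 for the non-binding constraint.
The binding rows give the dual system: 2·y_yeast + 1·y_oven time = 17 and 1·y_yeast + 1·y_oven time = 11.
This yields shadow prices y_yeast = 6, y_oven time = 5.
sourdough loaves enters the basis when its profit ≥ yᵀa₃ = 6·4 + 5·4 = 44.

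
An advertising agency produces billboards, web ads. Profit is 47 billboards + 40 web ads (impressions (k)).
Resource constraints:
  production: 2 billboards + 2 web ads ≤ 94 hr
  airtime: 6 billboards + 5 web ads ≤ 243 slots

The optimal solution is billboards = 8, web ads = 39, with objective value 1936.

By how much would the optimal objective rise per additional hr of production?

2.5

Check each constraint at x*: production 94/94 (tight); airtime 243/243 (tight).
From A_Bᵀ y = c: 2·y_production + 6·y_airtime = 47; 2·y_production + 5·y_airtime = 40.
→ y_production = 2.5 and y_airtime = 7.
Shadow price of production = 2.5.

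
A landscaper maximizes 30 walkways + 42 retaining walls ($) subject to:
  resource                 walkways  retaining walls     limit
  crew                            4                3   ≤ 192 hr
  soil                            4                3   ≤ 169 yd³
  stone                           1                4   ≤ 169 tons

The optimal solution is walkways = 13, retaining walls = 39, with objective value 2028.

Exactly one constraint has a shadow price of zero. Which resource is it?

crew

crew: 169/192 (slack 23)
soil: 169/169 (binding)
stone: 169/169 (binding)
By complementary slackness, a constraint with positive slack has shadow price 0 → crew.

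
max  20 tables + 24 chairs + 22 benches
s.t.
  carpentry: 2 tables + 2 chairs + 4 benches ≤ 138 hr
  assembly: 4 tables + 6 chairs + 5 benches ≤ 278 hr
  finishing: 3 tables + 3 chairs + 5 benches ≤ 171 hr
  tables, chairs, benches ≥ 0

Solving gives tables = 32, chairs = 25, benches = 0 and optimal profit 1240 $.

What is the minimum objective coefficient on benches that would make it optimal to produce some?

30

Binding: assembly and finishing. Non-binding: carpentry (24 unused).
Since carpentry is not tight, its dual is 0.
From A_Bᵀ y = c: 4·y_assembly + 3·y_finishing = 20; 6·y_assembly + 3·y_finishing = 24.
→ y_assembly = 2 and y_finishing = 4.
benches enters the basis when its profit ≥ yᵀa₃ = 2·5 + 4·5 = 30.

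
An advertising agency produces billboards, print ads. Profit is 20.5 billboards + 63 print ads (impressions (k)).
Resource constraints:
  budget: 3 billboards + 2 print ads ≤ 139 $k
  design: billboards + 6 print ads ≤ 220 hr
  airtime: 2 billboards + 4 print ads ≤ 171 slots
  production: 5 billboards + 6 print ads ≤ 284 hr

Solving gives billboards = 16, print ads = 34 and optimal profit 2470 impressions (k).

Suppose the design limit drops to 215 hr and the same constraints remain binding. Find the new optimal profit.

Check each constraint at x*: budget 116/139 (slack 23); design 220/220 (tight); airtime 168/171 (slack 3); production 284/284 (tight).
Since budget, airtime are not tight, their duals are 0.
Dual feasibility on the basic columns requires 1·y_design + 5·y_production = 20.5, 6·y_design + 6·y_production = 63.
This yields shadow prices y_design = 8, y_production = 2.5.
Δz = y_design·Δb = 8 × (-5) = -40, so new z* = 2470 − 40 = 2430.

2430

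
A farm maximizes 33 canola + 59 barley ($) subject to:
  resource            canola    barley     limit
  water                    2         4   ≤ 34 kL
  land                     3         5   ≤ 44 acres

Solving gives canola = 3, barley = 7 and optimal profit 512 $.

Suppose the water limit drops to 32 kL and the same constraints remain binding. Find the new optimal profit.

500

Check each constraint at x*: water 34/34 (tight); land 44/44 (tight).
The binding rows give the dual system: 2·y_water + 3·y_land = 33 and 4·y_water + 5·y_land = 59.
→ y_water = 6 and y_land = 7.
Δz = y_water·Δb = 6 × (-2) = -12, so new z* = 512 − 12 = 500.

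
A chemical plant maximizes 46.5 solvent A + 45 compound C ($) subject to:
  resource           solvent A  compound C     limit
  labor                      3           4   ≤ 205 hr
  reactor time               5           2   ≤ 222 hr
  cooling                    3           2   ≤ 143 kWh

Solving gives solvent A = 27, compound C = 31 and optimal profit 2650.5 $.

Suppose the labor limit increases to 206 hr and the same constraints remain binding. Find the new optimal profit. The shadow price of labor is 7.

Δb = 1, so new z* = 2650.5 + (7)·(1) = 2650.5 + 7 = 2657.5.

2657.5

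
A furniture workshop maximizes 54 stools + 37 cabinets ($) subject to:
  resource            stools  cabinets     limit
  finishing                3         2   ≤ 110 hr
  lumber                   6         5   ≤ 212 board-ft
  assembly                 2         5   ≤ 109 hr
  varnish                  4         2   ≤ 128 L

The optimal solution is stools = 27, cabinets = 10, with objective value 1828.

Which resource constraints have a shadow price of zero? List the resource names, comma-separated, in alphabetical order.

finishing: 101/110 (slack 9)
lumber: 212/212 (binding)
assembly: 104/109 (slack 5)
varnish: 128/128 (binding)
By complementary slackness, a constraint with positive slack has shadow price 0 → assembly, finishing.

assembly, finishing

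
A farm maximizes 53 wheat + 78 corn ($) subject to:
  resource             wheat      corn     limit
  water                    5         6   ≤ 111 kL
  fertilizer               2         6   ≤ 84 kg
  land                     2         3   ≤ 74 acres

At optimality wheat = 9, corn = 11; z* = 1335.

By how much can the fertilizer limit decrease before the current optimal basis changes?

39.6

Binding constraints: water, fertilizer. The basis is B = [[5,6],[2,6]] with det 18.
Per unit decrease in fertilizer, x* moves by d = (0.3333, -0.2778).
The basis stays optimal until corn reaches 0; allowable decrease = 39.6 kg.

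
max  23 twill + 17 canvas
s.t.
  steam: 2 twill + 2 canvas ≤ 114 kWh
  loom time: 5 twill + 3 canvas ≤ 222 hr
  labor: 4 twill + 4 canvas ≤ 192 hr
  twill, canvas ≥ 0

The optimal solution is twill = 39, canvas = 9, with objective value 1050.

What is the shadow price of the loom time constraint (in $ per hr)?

At the optimum: steam uses 96 of 114 (slack = 18); loom time uses 222 of 222 (binding); labor uses 192 of 192 (binding).
Since steam is not tight, its dual is 0.
From A_Bᵀ y = c: 5·y_loom time + 4·y_labor = 23; 3·y_loom time + 4·y_labor = 17.
→ y_loom time = 3 and y_labor = 2.
Shadow price of loom time = 3.

3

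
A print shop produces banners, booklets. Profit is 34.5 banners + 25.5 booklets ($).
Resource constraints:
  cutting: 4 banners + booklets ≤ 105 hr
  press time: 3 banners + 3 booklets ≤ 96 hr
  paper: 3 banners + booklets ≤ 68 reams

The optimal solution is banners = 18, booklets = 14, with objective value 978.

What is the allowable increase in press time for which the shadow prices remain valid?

Binding constraints: press time, paper. The basis is B = [[3,3],[3,1]] with det -6.
Per unit increase in press time, x* moves by d = (-0.1667, 0.5).
The basis stays optimal until banners reaches 0; allowable increase = 108 hr.

108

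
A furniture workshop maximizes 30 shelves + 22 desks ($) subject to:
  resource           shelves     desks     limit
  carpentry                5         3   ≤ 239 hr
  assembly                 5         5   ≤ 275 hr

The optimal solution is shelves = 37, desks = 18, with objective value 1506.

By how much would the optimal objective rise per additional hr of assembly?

At the optimum: carpentry uses 239 of 239 (binding); assembly uses 275 of 275 (binding).
From A_Bᵀ y = c: 5·y_carpentry + 5·y_assembly = 30; 3·y_carpentry + 5·y_assembly = 22.
Solving: y_carpentry = 4, y_assembly = 2.
Shadow price of assembly = 2.

2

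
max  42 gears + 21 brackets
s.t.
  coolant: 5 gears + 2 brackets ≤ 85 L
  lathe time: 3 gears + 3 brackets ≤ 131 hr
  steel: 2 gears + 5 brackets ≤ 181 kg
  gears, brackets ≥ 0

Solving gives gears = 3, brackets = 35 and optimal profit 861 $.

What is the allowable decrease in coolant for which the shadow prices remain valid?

12.6

Binding constraints: coolant, steel. The basis is B = [[5,2],[2,5]] with det 21.
Per unit decrease in coolant, x* moves by d = (-0.2381, 0.0952).
The basis stays optimal until gears reaches 0; allowable decrease = 12.6 L.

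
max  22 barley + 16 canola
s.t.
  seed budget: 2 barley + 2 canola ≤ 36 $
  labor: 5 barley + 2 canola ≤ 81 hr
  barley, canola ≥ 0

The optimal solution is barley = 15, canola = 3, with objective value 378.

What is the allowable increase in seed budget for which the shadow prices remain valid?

45

Binding constraints: seed budget, labor. The basis is B = [[2,2],[5,2]] with det -6.
Per unit increase in seed budget, x* moves by d = (-0.3333, 0.8333).
The basis stays optimal until barley reaches 0; allowable increase = 45 $.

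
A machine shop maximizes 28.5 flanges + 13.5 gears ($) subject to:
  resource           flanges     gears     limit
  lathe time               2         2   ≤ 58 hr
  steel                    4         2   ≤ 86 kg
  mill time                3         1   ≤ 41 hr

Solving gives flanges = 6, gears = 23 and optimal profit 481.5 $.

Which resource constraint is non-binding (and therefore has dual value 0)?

steel

lathe time: 58/58 (binding)
steel: 70/86 (slack 16)
mill time: 41/41 (binding)
By complementary slackness, a constraint with positive slack has shadow price 0 → steel.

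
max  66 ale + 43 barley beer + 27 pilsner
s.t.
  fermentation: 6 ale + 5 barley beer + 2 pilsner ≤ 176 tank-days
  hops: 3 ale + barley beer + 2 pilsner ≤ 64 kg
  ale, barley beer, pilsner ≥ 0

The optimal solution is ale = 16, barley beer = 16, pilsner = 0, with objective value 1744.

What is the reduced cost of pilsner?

-3

At the optimum: fermentation uses 176 of 176 (binding); hops uses 64 of 64 (binding).
From A_Bᵀ y = c: 6·y_fermentation + 3·y_hops = 66; 5·y_fermentation + 1·y_hops = 43.
This yields shadow prices y_fermentation = 7, y_hops = 8.
Reduced cost of pilsner: c₃ − yᵀa₃ = 27 − (7·2 + 8·2) = 27 − 30 = -3.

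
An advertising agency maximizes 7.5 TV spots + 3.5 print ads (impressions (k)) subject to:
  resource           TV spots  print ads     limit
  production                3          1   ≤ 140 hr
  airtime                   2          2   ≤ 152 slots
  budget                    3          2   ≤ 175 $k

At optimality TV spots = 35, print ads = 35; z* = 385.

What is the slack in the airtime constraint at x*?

airtime used = 2·35 + 2·35 = 140; slack = 152 − 140 = 12.

12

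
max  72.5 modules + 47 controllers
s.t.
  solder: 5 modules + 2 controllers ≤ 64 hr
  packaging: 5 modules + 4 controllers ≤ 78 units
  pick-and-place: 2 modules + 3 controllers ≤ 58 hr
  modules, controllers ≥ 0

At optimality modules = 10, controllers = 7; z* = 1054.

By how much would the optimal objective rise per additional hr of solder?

5.5

Check each constraint at x*: solder 64/64 (tight); packaging 78/78 (tight); pick-and-place 41/58 (slack 17).
Since pick-and-place is not tight, its dual is 0.
Dual feasibility on the basic columns requires 5·y_solder + 5·y_packaging = 72.5, 2·y_solder + 4·y_packaging = 47.
This yields shadow prices y_solder = 5.5, y_packaging = 9.
Shadow price of solder = 5.5.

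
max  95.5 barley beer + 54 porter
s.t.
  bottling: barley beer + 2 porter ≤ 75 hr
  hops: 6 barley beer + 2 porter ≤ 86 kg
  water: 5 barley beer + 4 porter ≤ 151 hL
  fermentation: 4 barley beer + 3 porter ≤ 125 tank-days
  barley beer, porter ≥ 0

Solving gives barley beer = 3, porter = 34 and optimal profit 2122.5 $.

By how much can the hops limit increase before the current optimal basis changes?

Binding constraints: hops, water. The basis is B = [[6,2],[5,4]] with det 14.
Per unit increase in hops, x* moves by d = (0.2857, -0.3571).
The basis stays optimal until porter reaches 0; allowable increase = 95.2 kg.

95.2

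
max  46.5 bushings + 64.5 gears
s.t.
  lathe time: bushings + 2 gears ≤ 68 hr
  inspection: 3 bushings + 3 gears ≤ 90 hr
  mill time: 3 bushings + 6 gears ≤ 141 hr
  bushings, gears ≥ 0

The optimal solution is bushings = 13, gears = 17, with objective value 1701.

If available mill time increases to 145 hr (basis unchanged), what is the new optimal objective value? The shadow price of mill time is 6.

1725

Δb = 4, so new z* = 1701 + (6)·(4) = 1701 + 24 = 1725.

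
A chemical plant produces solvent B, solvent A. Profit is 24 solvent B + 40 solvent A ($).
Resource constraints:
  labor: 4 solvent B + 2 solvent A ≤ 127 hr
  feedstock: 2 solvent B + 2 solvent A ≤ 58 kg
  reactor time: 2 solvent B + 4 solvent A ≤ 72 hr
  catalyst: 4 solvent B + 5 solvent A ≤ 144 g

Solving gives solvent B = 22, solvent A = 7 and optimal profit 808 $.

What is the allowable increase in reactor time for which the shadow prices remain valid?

Binding constraints: feedstock, reactor time. The basis is B = [[2,2],[2,4]] with det 4.
Per unit increase in reactor time, x* moves by d = (-0.5, 0.5).
The basis stays optimal until catalyst becomes binding; allowable increase = 42 hr.

42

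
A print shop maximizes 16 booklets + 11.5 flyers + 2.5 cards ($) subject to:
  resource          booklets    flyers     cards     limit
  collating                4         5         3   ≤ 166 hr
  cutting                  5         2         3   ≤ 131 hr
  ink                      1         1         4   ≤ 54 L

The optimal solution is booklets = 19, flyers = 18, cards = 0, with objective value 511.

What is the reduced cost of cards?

At the optimum: collating uses 166 of 166 (binding); cutting uses 131 of 131 (binding); ink uses 37 of 54 (slack = 17).
Since ink is not tight, its dual is 0.
From A_Bᵀ y = c: 4·y_collating + 5·y_cutting = 16; 5·y_collating + 2·y_cutting = 11.5.
→ y_collating = 1.5 and y_cutting = 2.
Reduced cost of cards: c₃ − yᵀa₃ = 2.5 − (1.5·3 + 2·3) = 2.5 − 10.5 = -8.

-8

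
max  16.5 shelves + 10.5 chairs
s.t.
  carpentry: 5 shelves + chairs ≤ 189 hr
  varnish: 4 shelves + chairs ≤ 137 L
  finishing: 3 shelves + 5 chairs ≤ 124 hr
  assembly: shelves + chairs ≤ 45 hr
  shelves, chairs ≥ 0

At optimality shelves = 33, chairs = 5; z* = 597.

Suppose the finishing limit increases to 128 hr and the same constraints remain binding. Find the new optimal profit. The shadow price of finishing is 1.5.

603

Δb = 4, so new z* = 597 + (1.5)·(4) = 597 + 6 = 603.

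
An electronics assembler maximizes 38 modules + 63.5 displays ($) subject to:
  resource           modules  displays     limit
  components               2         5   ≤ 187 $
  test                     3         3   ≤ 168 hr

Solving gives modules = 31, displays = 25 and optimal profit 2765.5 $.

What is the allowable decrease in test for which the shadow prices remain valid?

55.8

Binding constraints: components, test. The basis is B = [[2,5],[3,3]] with det -9.
Per unit decrease in test, x* moves by d = (-0.5556, 0.2222).
The basis stays optimal until modules reaches 0; allowable decrease = 55.8 hr.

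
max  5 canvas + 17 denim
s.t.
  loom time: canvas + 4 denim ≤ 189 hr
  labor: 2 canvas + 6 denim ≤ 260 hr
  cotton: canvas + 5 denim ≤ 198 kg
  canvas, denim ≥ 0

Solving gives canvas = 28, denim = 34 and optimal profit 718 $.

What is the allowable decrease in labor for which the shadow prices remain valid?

Binding constraints: labor, cotton. The basis is B = [[2,6],[1,5]] with det 4.
Per unit decrease in labor, x* moves by d = (-1.25, 0.25).
The basis stays optimal until canvas reaches 0; allowable decrease = 22.4 hr.

22.4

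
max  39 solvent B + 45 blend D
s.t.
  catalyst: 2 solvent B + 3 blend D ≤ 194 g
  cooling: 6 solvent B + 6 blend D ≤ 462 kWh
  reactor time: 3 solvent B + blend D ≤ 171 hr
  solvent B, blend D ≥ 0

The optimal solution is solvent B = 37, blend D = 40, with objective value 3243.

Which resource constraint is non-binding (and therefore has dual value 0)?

reactor time

catalyst: 194/194 (binding)
cooling: 462/462 (binding)
reactor time: 151/171 (slack 20)
By complementary slackness, a constraint with positive slack has shadow price 0 → reactor time.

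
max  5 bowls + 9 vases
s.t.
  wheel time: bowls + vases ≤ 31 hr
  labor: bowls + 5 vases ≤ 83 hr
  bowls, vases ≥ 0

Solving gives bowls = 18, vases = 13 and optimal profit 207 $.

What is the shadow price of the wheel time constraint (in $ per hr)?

Both wheel time and labor are binding at x*.
Dual feasibility on the basic columns requires 1·y_wheel time + 1·y_labor = 5, 1·y_wheel time + 5·y_labor = 9.
Solving: y_wheel time = 4, y_labor = 1.
Shadow price of wheel time = 4.

4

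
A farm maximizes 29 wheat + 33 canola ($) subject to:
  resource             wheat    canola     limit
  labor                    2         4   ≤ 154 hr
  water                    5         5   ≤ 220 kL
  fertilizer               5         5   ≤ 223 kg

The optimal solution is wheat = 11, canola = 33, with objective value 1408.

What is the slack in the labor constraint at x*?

labor used = 2·11 + 4·33 = 154; slack = 154 − 154 = 0.

0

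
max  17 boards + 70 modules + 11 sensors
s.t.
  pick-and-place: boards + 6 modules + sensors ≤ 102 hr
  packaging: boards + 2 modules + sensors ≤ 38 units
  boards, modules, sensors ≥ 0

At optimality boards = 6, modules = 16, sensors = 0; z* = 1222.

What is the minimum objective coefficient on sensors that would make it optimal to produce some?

17

At the optimum: pick-and-place uses 102 of 102 (binding); packaging uses 38 of 38 (binding).
The binding rows give the dual system: 1·y_pick-and-place + 1·y_packaging = 17 and 6·y_pick-and-place + 2·y_packaging = 70.
→ y_pick-and-place = 9 and y_packaging = 8.
sensors enters the basis when its profit ≥ yᵀa₃ = 9·1 + 8·1 = 17.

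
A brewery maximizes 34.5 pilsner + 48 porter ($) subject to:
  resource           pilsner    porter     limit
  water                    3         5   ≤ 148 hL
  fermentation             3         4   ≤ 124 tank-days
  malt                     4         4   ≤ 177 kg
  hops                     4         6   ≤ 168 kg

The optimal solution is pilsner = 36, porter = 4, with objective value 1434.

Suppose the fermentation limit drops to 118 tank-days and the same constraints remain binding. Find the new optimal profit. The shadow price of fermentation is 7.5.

Δb = -6, so new z* = 1434 + (7.5)·(-6) = 1434 − 45 = 1389.

1389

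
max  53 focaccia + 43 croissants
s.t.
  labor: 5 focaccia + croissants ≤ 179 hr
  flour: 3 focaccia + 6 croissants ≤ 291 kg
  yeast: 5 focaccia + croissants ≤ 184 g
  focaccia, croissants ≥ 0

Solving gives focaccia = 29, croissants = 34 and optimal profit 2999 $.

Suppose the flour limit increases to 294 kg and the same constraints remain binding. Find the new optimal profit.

Check each constraint at x*: labor 179/179 (tight); flour 291/291 (tight); yeast 179/184 (slack 5).
By complementary slackness, y = 0 for the non-binding constraint.
From A_Bᵀ y = c: 5·y_labor + 3·y_flour = 53; 1·y_labor + 6·y_flour = 43.
Solving: y_labor = 7, y_flour = 6.
Δz = y_flour·Δb = 6 × (3) = 18, so new z* = 2999 + 18 = 3017.

3017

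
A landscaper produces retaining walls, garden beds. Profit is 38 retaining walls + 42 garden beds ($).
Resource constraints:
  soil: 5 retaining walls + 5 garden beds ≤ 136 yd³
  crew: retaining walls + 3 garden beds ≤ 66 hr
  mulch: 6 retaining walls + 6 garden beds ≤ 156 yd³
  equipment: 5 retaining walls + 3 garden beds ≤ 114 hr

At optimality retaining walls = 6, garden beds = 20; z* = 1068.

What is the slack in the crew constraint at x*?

0

crew used = 1·6 + 3·20 = 66; slack = 66 − 66 = 0.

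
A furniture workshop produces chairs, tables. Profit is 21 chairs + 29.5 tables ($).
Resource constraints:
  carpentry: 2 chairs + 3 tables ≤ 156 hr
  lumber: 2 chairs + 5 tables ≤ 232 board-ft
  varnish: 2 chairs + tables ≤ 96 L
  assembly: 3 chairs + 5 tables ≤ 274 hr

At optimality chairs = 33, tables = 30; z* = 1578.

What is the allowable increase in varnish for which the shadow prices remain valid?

60

Binding constraints: carpentry, varnish. The basis is B = [[2,3],[2,1]] with det -4.
Per unit increase in varnish, x* moves by d = (0.75, -0.5).
The basis stays optimal until tables reaches 0; allowable increase = 60 L.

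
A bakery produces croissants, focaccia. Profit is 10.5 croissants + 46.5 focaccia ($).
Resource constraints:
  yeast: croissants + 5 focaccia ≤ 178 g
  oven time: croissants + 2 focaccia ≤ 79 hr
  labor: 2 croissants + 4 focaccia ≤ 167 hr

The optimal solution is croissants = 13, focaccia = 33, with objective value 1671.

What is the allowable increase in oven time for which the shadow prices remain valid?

Binding constraints: yeast, oven time. The basis is B = [[1,5],[1,2]] with det -3.
Per unit increase in oven time, x* moves by d = (1.6667, -0.3333).
The basis stays optimal until labor becomes binding; allowable increase = 4.5 hr.

4.5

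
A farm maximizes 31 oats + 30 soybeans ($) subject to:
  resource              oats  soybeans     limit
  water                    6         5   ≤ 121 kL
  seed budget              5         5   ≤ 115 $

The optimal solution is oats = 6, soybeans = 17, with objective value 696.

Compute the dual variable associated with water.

1

Check each constraint at x*: water 121/121 (tight); seed budget 115/115 (tight).
From A_Bᵀ y = c: 6·y_water + 5·y_seed budget = 31; 5·y_water + 5·y_seed budget = 30.
→ y_water = 1 and y_seed budget = 5.
Shadow price of water = 1.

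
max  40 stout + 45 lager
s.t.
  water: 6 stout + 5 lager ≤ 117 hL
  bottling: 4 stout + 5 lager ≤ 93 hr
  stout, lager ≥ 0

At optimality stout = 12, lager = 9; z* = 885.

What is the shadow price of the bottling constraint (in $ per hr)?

Both water and bottling are binding at x*.
The binding rows give the dual system: 6·y_water + 4·y_bottling = 40 and 5·y_water + 5·y_bottling = 45.
This yields shadow prices y_water = 2, y_bottling = 7.
Shadow price of bottling = 7.

7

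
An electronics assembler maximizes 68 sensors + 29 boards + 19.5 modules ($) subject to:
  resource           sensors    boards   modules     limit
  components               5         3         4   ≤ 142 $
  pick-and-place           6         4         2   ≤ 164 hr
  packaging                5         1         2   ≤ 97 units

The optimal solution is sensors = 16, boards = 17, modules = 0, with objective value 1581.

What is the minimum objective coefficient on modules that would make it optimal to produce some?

25

Binding: pick-and-place and packaging. Non-binding: components (11 unused).
Since components is not tight, its dual is 0.
From A_Bᵀ y = c: 6·y_pick-and-place + 5·y_packaging = 68; 4·y_pick-and-place + 1·y_packaging = 29.
→ y_pick-and-place = 5.5 and y_packaging = 7.
modules enters the basis when its profit ≥ yᵀa₃ = 5.5·2 + 7·2 = 25.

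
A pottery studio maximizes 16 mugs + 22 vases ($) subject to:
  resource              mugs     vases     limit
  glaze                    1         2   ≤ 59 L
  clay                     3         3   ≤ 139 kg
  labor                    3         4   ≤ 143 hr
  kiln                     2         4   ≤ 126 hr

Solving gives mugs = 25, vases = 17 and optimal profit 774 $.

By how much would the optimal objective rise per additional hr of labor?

Binding: glaze and labor. Non-binding: clay (13 unused), kiln (8 unused).
By complementary slackness, y = 0 for the non-binding constraints.
Dual feasibility on the basic columns requires 1·y_glaze + 3·y_labor = 16, 2·y_glaze + 4·y_labor = 22.
Solving: y_glaze = 1, y_labor = 5.
Shadow price of labor = 5.

5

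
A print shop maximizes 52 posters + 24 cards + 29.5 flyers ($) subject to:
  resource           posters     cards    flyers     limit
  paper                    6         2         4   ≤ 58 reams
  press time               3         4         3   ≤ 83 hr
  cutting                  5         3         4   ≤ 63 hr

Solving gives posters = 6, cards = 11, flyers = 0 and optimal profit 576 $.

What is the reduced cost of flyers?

At the optimum: paper uses 58 of 58 (binding); press time uses 62 of 83 (slack = 21); cutting uses 63 of 63 (binding).
By complementary slackness, y = 0 for the non-binding constraint.
From A_Bᵀ y = c: 6·y_paper + 5·y_cutting = 52; 2·y_paper + 3·y_cutting = 24.
Solving: y_paper = 4.5, y_cutting = 5.
Reduced cost of flyers: c₃ − yᵀa₃ = 29.5 − (4.5·4 + 5·4) = 29.5 − 38 = -8.5.

-8.5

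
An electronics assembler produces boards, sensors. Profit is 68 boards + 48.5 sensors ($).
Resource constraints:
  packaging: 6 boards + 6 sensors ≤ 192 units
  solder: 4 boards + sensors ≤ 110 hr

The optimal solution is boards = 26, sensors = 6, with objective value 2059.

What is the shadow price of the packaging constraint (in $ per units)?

Check each constraint at x*: packaging 192/192 (tight); solder 110/110 (tight).
Dual feasibility on the basic columns requires 6·y_packaging + 4·y_solder = 68, 6·y_packaging + 1·y_solder = 48.5.
Solving: y_packaging = 7, y_solder = 6.5.
Shadow price of packaging = 7.

7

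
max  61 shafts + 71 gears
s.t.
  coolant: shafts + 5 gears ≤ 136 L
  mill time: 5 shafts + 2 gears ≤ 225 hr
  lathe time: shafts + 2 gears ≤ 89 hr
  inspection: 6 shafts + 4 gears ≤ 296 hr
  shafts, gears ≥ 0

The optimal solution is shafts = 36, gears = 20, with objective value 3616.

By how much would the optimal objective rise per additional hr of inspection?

9

Check each constraint at x*: coolant 136/136 (tight); mill time 220/225 (slack 5); lathe time 76/89 (slack 13); inspection 296/296 (tight).
Since mill time, lathe time are not tight, their duals are 0.
From A_Bᵀ y = c: 1·y_coolant + 6·y_inspection = 61; 5·y_coolant + 4·y_inspection = 71.
Solving: y_coolant = 7, y_inspection = 9.
Shadow price of inspection = 9.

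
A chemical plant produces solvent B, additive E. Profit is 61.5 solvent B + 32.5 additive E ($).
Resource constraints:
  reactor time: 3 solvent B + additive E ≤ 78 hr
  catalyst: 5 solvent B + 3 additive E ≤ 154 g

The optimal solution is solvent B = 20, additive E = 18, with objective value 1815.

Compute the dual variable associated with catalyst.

9

Check each constraint at x*: reactor time 78/78 (tight); catalyst 154/154 (tight).
Dual feasibility on the basic columns requires 3·y_reactor time + 5·y_catalyst = 61.5, 1·y_reactor time + 3·y_catalyst = 32.5.
This yields shadow prices y_reactor time = 5.5, y_catalyst = 9.
Shadow price of catalyst = 9.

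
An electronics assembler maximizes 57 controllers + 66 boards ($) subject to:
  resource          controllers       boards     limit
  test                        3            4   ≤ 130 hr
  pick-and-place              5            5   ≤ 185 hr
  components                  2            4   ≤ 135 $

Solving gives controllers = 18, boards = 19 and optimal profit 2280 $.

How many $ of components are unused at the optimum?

components used = 2·18 + 4·19 = 112; slack = 135 − 112 = 23.

23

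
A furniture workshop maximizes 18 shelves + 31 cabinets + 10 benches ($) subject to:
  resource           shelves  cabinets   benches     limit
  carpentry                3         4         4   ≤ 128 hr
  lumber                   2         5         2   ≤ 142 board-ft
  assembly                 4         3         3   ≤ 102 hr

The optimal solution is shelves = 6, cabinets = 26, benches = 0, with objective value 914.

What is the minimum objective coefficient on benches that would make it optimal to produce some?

16

Check each constraint at x*: carpentry 122/128 (slack 6); lumber 142/142 (tight); assembly 102/102 (tight).
Since carpentry is not tight, its dual is 0.
From A_Bᵀ y = c: 2·y_lumber + 4·y_assembly = 18; 5·y_lumber + 3·y_assembly = 31.
Solving: y_lumber = 5, y_assembly = 2.
benches enters the basis when its profit ≥ yᵀa₃ = 5·2 + 2·3 = 16.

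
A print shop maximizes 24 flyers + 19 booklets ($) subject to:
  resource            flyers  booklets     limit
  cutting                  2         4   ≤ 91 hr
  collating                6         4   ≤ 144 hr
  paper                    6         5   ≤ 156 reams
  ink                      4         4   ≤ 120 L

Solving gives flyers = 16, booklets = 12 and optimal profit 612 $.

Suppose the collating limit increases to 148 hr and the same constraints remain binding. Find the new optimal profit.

At the optimum: cutting uses 80 of 91 (slack = 11); collating uses 144 of 144 (binding); paper uses 156 of 156 (binding); ink uses 112 of 120 (slack = 8).
By complementary slackness, y = 0 for the non-binding constraints.
Dual feasibility on the basic columns requires 6·y_collating + 6·y_paper = 24, 4·y_collating + 5·y_paper = 19.
→ y_collating = 1 and y_paper = 3.
Δz = y_collating·Δb = 1 × (4) = 4, so new z* = 612 + 4 = 616.

616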